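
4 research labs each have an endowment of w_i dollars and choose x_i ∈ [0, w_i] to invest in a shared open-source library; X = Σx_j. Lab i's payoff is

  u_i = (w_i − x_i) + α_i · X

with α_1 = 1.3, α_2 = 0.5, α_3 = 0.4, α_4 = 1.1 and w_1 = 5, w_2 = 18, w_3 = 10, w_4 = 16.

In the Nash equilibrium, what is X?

21

∂u_i/∂x_i = α_i − 1, so lab i contributes w_i if α_i > 1, else 0.
α_i > 1 for i ∈ {1, 4}; NE contributions (5, 0, 0, 16), X = 21.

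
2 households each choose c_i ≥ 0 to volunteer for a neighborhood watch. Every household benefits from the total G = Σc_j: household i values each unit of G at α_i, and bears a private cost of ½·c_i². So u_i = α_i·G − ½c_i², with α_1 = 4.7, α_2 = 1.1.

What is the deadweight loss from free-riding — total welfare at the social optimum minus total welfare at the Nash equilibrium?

Household i's FOC: ∂u_i/∂c_i = α_i − c_i = 0, so c_i* = α_i.
NE contributions = (4.7, 1.1); G = 5.8.
W^NE = (Σα)·G − ½Σα_i² = 5.8² − ½·23.3 = 21.99.
Planner sets c_i = Σα_j = 5.8 for every i, so G^SO = 2·5.8 = 11.6.
W^SO = (Σα)·G^SO − ½·2·(Σα)² = (2/2)·5.8² = 33.64.
Deadweight loss = W^SO − W^NE = 11.65.

11.65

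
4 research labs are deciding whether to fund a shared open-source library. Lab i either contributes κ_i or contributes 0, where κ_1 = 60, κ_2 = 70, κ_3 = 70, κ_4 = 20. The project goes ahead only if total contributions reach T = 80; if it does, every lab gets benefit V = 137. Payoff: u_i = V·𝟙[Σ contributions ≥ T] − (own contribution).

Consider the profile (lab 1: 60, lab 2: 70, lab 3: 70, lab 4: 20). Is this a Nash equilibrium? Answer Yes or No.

No

Total = 220 ≥ 80: provided.
Lab 1 (pledges 60, payoff 77): dropping to 0 → total 160, payoff 137. Profitable deviation.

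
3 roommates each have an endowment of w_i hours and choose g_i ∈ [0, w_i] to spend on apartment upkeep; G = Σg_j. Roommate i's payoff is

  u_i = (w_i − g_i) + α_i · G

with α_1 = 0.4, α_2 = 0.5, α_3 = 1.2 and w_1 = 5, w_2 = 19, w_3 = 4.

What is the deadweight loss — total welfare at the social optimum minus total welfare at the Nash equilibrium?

∂u_i/∂g_i = α_i − 1, so roommate i contributes w_i if α_i > 1, else 0.
α_i > 1 for i ∈ {3}; NE contributions (0, 0, 4), G = 4.
W^NE = Σw_i − G^NE + (Σα_i)·G^NE = 28 + 1.1·4 = 32.4.
Planner: ∂(Σu_j)/∂g_i = Σα_j − 1 = 1.1 > 0, so everyone contributes w_i; G^SO = 28, W^SO = 28 + 1.1·28 = 58.8.
Deadweight loss = 26.4.

26.4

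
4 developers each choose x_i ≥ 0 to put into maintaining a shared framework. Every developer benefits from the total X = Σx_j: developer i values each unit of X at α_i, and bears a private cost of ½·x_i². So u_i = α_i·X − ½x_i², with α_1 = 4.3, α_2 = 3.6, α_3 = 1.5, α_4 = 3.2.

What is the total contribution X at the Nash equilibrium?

12.6

Developer i's FOC: ∂u_i/∂x_i = α_i − x_i = 0, so x_i* = α_i.
NE contributions = (4.3, 3.6, 1.5, 3.2); X = 12.6.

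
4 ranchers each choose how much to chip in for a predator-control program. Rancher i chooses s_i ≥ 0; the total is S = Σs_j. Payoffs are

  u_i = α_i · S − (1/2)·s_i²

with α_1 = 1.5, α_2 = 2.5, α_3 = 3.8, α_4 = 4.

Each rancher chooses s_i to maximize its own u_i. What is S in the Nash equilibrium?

11.8

Rancher i's FOC: ∂u_i/∂s_i = α_i − s_i = 0, so s_i* = α_i.
NE contributions = (1.5, 2.5, 3.8, 4); S = 11.8.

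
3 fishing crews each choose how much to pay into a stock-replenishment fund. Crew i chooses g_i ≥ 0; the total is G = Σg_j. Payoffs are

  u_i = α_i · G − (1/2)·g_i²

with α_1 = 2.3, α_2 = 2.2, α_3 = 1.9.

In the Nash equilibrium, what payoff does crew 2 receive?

Crew i's FOC: ∂u_i/∂g_i = α_i − g_i = 0, so g_i* = α_i.
NE contributions = (2.3, 2.2, 1.9); G = 6.4.
u_2 = α_2·G − ½·(g_2)² = 2.2·6.4 − ½·2.2² = 11.66.

11.66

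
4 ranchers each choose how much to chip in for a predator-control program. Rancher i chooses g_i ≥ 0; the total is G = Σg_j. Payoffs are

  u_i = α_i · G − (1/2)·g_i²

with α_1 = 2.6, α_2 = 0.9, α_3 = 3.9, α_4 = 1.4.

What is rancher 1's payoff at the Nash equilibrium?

Rancher i's FOC: ∂u_i/∂g_i = α_i − g_i = 0, so g_i* = α_i.
NE contributions = (2.6, 0.9, 3.9, 1.4); G = 8.8.
u_1 = α_1·G − ½·(g_1)² = 2.6·8.8 − ½·2.6² = 19.5.

19.5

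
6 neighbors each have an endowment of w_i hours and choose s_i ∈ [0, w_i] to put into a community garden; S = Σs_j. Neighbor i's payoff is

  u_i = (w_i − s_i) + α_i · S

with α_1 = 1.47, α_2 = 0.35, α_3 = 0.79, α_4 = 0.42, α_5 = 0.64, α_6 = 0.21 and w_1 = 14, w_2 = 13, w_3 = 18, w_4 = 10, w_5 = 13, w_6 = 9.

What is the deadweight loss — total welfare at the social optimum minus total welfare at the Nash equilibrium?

181.44

∂u_i/∂s_i = α_i − 1, so neighbor i contributes w_i if α_i > 1, else 0.
α_i > 1 for i ∈ {1}; NE contributions (14, 0, 0, 0, 0, 0), S = 14.
W^NE = Σw_i − S^NE + (Σα_i)·S^NE = 77 + 2.88·14 = 117.32.
Planner: ∂(Σu_j)/∂s_i = Σα_j − 1 = 2.88 > 0, so everyone contributes w_i; S^SO = 77, W^SO = 77 + 2.88·77 = 298.76.
Deadweight loss = 181.44.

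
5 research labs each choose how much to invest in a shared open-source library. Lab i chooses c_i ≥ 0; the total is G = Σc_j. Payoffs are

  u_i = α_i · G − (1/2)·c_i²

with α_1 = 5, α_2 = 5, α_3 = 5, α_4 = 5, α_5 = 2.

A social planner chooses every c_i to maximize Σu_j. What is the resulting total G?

110

Planner FOC: ∂(Σu_j)/∂c_i = (Σα_j) − c_i = 0, so c_i^SO = Σα_j = 22 for every i; G^SO = 110.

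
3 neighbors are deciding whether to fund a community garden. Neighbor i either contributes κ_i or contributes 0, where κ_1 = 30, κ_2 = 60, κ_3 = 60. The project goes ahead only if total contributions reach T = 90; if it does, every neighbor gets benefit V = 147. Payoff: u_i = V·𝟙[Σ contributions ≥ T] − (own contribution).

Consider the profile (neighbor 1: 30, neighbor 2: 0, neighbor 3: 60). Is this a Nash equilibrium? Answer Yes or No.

Total = 90 ≥ 90: provided.
Neighbor 1 (pledges 30, payoff 117): dropping to 0 → total 60, payoff 0. No gain.
Neighbor 2 (pledges 0, payoff 147): pledging 60 → total 150, payoff 87. No gain.
Neighbor 3 (pledges 60, payoff 87): dropping to 0 → total 30, payoff 0. No gain.

Yes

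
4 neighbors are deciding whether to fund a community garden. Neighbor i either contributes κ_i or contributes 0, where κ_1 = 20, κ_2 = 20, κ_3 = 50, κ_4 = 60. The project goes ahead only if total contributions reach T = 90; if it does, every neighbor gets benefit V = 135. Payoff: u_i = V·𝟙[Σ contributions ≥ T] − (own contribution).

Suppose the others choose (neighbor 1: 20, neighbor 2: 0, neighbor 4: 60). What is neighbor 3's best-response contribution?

Others' total = 80. Contributing 50 brings total to 130 ≥ 90: gain V − κ_3 = 85.
Best response: 50.

50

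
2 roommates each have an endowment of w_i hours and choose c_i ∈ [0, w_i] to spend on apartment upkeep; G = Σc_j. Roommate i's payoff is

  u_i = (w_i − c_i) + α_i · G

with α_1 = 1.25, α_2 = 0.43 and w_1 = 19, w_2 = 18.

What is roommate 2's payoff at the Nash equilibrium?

26.17

∂u_i/∂c_i = α_i − 1, so roommate i contributes w_i if α_i > 1, else 0.
α_i > 1 for i ∈ {1}; NE contributions (19, 0), G = 19.
u_2 = (18 − 0) + 0.43·19 = 26.17.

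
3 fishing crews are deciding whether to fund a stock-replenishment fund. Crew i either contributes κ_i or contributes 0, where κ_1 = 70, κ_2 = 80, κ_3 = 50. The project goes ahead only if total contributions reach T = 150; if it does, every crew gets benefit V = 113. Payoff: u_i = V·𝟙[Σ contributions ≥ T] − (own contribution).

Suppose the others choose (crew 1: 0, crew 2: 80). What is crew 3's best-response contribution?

Others' total = 80. Even contributing 50 gives 130 < 150: no benefit either way.
Best response: 0.

0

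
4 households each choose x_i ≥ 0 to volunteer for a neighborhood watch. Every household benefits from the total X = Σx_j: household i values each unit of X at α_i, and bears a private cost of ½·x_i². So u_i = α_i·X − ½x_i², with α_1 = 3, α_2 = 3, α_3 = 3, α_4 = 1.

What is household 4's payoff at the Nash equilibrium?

Household i's FOC: ∂u_i/∂x_i = α_i − x_i = 0, so x_i* = α_i.
NE contributions = (3, 3, 3, 1); X = 10.
u_4 = α_4·X − ½·(x_4)² = 1·10 − ½·1² = 9.5.

9.5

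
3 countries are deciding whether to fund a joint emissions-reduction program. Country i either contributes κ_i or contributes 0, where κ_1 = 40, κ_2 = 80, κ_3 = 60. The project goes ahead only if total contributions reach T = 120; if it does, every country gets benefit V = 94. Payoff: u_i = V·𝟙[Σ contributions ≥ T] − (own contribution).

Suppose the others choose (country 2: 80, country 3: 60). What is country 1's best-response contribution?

Others' total = 140 ≥ 120; contributing adds cost 40 for no extra benefit.
Best response: 0.

0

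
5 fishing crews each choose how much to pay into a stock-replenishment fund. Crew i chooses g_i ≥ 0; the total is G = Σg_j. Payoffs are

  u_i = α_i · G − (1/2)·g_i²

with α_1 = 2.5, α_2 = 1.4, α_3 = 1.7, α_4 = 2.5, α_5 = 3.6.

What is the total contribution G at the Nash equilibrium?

11.7

Crew i's FOC: ∂u_i/∂g_i = α_i − g_i = 0, so g_i* = α_i.
NE contributions = (2.5, 1.4, 1.7, 2.5, 3.6); G = 11.7.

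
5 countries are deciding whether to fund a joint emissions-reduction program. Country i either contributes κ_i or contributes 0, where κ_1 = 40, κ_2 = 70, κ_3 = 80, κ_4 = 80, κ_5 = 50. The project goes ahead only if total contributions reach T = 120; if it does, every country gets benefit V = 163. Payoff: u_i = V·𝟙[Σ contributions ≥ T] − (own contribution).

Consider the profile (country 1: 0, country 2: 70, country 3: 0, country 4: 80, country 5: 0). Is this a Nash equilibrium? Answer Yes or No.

Total = 150 ≥ 120: provided.
Country 1 (pledges 0, payoff 163): pledging 40 → total 190, payoff 123. No gain.
Country 2 (pledges 70, payoff 93): dropping to 0 → total 80, payoff 0. No gain.
Country 3 (pledges 0, payoff 163): pledging 80 → total 230, payoff 83. No gain.
Country 4 (pledges 80, payoff 83): dropping to 0 → total 70, payoff 0. No gain.
Country 5 (pledges 0, payoff 163): pledging 50 → total 200, payoff 113. No gain.

Yes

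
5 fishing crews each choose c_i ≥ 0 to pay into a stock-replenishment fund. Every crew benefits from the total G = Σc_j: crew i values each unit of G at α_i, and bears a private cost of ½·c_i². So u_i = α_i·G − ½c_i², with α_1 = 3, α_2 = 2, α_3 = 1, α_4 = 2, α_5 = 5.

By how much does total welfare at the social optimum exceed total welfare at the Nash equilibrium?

275

Crew i's FOC: ∂u_i/∂c_i = α_i − c_i = 0, so c_i* = α_i.
NE contributions = (3, 2, 1, 2, 5); G = 13.
W^NE = (Σα)·G − ½Σα_i² = 13² − ½·43 = 147.5.
Planner sets c_i = Σα_j = 13 for every i, so G^SO = 5·13 = 65.
W^SO = (Σα)·G^SO − ½·5·(Σα)² = (5/2)·13² = 422.5.
Deadweight loss = W^SO − W^NE = 275.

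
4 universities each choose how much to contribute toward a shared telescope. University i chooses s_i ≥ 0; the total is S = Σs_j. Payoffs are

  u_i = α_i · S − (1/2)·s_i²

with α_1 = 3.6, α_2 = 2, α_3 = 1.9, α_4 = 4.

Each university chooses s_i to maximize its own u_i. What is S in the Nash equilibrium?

11.5

University i's FOC: ∂u_i/∂s_i = α_i − s_i = 0, so s_i* = α_i.
NE contributions = (3.6, 2, 1.9, 4); S = 11.5.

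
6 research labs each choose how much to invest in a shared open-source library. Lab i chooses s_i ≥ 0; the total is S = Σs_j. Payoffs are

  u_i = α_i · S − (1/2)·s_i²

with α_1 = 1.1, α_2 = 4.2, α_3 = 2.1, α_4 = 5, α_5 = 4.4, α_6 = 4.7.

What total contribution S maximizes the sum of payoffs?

Planner FOC: ∂(Σu_j)/∂s_i = (Σα_j) − s_i = 0, so s_i^SO = Σα_j = 21.5 for every i; S^SO = 129.

129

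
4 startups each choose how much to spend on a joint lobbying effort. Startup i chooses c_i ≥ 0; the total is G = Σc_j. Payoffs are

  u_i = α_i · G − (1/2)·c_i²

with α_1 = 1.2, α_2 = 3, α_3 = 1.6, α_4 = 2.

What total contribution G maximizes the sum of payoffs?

Planner FOC: ∂(Σu_j)/∂c_i = (Σα_j) − c_i = 0, so c_i^SO = Σα_j = 7.8 for every i; G^SO = 31.2.

31.2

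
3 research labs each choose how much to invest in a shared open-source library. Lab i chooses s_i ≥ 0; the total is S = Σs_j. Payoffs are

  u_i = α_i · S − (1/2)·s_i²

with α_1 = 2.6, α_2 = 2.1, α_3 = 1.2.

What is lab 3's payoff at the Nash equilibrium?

6.36

Lab i's FOC: ∂u_i/∂s_i = α_i − s_i = 0, so s_i* = α_i.
NE contributions = (2.6, 2.1, 1.2); S = 5.9.
u_3 = α_3·S − ½·(s_3)² = 1.2·5.9 − ½·1.2² = 6.36.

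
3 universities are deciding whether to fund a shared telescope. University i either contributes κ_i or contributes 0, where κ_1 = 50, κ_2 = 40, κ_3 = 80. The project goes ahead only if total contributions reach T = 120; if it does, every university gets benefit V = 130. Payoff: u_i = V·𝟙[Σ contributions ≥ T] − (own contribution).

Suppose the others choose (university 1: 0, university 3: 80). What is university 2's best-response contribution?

40

Others' total = 80. Contributing 40 brings total to 120 ≥ 120: gain V − κ_2 = 90.
Best response: 40.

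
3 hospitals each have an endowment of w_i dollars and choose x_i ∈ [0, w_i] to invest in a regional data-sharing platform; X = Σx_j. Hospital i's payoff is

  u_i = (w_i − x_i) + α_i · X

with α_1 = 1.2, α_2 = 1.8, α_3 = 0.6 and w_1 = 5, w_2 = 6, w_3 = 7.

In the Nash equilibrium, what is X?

11

∂u_i/∂x_i = α_i − 1, so hospital i contributes w_i if α_i > 1, else 0.
α_i > 1 for i ∈ {1, 2}; NE contributions (5, 6, 0), X = 11.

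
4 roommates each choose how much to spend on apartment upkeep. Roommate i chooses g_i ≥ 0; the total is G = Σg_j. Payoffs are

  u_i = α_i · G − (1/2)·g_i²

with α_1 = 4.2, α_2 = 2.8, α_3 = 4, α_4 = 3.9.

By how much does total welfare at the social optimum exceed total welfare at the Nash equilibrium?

Roommate i's FOC: ∂u_i/∂g_i = α_i − g_i = 0, so g_i* = α_i.
NE contributions = (4.2, 2.8, 4, 3.9); G = 14.9.
W^NE = (Σα)·G − ½Σα_i² = 14.9² − ½·56.69 = 193.665.
Planner sets g_i = Σα_j = 14.9 for every i, so G^SO = 4·14.9 = 59.6.
W^SO = (Σα)·G^SO − ½·4·(Σα)² = (4/2)·14.9² = 444.02.
Deadweight loss = W^SO − W^NE = 250.355.

250.355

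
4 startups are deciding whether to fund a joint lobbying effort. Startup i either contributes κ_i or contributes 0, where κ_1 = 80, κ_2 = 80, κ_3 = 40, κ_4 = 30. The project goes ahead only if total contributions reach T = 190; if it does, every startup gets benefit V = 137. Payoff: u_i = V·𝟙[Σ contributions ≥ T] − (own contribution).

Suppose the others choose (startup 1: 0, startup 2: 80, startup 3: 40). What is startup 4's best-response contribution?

Others' total = 120. Even contributing 30 gives 150 < 190: no benefit either way.
Best response: 0.

0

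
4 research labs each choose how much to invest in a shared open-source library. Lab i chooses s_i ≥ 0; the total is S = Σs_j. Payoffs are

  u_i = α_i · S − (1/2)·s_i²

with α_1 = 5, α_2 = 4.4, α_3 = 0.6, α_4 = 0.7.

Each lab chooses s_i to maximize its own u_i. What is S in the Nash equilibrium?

10.7

Lab i's FOC: ∂u_i/∂s_i = α_i − s_i = 0, so s_i* = α_i.
NE contributions = (5, 4.4, 0.6, 0.7); S = 10.7.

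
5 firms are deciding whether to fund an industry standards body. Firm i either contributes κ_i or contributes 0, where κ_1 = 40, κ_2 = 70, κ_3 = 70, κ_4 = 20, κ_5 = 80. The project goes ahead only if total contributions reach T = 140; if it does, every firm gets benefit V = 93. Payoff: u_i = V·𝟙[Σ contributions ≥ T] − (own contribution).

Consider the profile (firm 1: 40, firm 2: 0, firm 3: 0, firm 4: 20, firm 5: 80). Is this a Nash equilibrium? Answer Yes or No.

Total = 140 ≥ 140: provided.
Firm 1 (pledges 40, payoff 53): dropping to 0 → total 100, payoff 0. No gain.
Firm 2 (pledges 0, payoff 93): pledging 70 → total 210, payoff 23. No gain.
Firm 3 (pledges 0, payoff 93): pledging 70 → total 210, payoff 23. No gain.
Firm 4 (pledges 20, payoff 73): dropping to 0 → total 120, payoff 0. No gain.
Firm 5 (pledges 80, payoff 13): dropping to 0 → total 60, payoff 0. No gain.

Yes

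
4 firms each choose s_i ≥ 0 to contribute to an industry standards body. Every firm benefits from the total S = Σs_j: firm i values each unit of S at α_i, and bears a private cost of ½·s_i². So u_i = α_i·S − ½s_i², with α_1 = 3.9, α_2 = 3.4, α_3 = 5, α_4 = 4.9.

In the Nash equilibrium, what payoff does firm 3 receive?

Firm i's FOC: ∂u_i/∂s_i = α_i − s_i = 0, so s_i* = α_i.
NE contributions = (3.9, 3.4, 5, 4.9); S = 17.2.
u_3 = α_3·S − ½·(s_3)² = 5·17.2 − ½·5² = 73.5.

73.5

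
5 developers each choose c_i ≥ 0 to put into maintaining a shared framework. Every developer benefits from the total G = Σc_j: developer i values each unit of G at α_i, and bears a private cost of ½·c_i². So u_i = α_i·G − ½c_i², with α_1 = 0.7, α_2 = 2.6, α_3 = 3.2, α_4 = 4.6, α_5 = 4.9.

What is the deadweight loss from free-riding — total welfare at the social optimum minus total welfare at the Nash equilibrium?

Developer i's FOC: ∂u_i/∂c_i = α_i − c_i = 0, so c_i* = α_i.
NE contributions = (0.7, 2.6, 3.2, 4.6, 4.9); G = 16.
W^NE = (Σα)·G − ½Σα_i² = 16² − ½·62.66 = 224.67.
Planner sets c_i = Σα_j = 16 for every i, so G^SO = 5·16 = 80.
W^SO = (Σα)·G^SO − ½·5·(Σα)² = (5/2)·16² = 640.
Deadweight loss = W^SO − W^NE = 415.33.

415.33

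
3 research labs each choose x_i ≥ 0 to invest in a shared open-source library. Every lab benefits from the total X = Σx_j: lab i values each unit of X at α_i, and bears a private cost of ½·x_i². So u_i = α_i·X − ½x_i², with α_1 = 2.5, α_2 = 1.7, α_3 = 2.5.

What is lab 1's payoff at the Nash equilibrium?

13.625

Lab i's FOC: ∂u_i/∂x_i = α_i − x_i = 0, so x_i* = α_i.
NE contributions = (2.5, 1.7, 2.5); X = 6.7.
u_1 = α_1·X − ½·(x_1)² = 2.5·6.7 − ½·2.5² = 13.625.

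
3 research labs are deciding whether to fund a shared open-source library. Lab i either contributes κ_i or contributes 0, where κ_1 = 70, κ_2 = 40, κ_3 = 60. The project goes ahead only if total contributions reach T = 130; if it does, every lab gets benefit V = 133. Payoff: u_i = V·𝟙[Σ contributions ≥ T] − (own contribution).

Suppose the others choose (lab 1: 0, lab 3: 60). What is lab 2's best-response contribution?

Others' total = 60. Even contributing 40 gives 100 < 130: no benefit either way.
Best response: 0.

0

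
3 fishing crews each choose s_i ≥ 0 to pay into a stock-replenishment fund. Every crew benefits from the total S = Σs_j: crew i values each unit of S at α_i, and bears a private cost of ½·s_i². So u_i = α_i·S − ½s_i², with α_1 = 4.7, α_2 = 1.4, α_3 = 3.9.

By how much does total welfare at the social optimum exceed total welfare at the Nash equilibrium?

69.63

Crew i's FOC: ∂u_i/∂s_i = α_i − s_i = 0, so s_i* = α_i.
NE contributions = (4.7, 1.4, 3.9); S = 10.
W^NE = (Σα)·S − ½Σα_i² = 10² − ½·39.26 = 80.37.
Planner sets s_i = Σα_j = 10 for every i, so S^SO = 3·10 = 30.
W^SO = (Σα)·S^SO − ½·3·(Σα)² = (3/2)·10² = 150.
Deadweight loss = W^SO − W^NE = 69.63.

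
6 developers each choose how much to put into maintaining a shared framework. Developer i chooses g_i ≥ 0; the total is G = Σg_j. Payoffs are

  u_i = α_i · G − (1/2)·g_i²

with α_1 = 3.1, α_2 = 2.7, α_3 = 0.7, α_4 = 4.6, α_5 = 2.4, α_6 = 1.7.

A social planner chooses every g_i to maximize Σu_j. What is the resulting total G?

Planner FOC: ∂(Σu_j)/∂g_i = (Σα_j) − g_i = 0, so g_i^SO = Σα_j = 15.2 for every i; G^SO = 91.2.

91.2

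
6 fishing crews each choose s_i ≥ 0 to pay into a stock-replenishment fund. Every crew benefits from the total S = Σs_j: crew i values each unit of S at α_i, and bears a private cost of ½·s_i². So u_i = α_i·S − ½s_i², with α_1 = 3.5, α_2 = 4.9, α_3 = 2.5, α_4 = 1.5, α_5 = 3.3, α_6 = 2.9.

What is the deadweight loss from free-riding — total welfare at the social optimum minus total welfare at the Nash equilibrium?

723.95

Crew i's FOC: ∂u_i/∂s_i = α_i − s_i = 0, so s_i* = α_i.
NE contributions = (3.5, 4.9, 2.5, 1.5, 3.3, 2.9); S = 18.6.
W^NE = (Σα)·S − ½Σα_i² = 18.6² − ½·64.06 = 313.93.
Planner sets s_i = Σα_j = 18.6 for every i, so S^SO = 6·18.6 = 111.6.
W^SO = (Σα)·S^SO − ½·6·(Σα)² = (6/2)·18.6² = 1037.88.
Deadweight loss = W^SO − W^NE = 723.95.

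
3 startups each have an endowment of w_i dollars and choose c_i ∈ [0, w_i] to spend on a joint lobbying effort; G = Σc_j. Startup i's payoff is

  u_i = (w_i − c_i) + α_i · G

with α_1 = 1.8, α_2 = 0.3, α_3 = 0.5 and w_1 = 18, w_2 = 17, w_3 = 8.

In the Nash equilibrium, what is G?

18

∂u_i/∂c_i = α_i − 1, so startup i contributes w_i if α_i > 1, else 0.
α_i > 1 for i ∈ {1}; NE contributions (18, 0, 0), G = 18.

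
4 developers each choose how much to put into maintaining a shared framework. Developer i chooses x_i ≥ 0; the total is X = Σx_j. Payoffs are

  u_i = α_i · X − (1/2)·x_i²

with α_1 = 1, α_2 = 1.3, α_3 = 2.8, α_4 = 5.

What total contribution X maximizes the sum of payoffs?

40.4

Planner FOC: ∂(Σu_j)/∂x_i = (Σα_j) − x_i = 0, so x_i^SO = Σα_j = 10.1 for every i; X^SO = 40.4.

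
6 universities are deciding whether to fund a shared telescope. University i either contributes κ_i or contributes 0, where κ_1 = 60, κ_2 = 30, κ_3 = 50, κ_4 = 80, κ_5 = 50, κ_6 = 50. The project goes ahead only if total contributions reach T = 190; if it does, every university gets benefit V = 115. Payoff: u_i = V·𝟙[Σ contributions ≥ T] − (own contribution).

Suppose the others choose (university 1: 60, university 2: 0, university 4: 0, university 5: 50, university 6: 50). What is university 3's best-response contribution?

Others' total = 160. Contributing 50 brings total to 210 ≥ 190: gain V − κ_3 = 65.
Best response: 50.

50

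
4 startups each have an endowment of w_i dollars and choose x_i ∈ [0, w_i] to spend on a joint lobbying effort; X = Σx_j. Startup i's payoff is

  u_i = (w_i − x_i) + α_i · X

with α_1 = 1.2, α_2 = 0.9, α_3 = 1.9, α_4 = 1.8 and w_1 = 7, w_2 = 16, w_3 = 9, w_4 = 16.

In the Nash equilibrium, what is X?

32

∂u_i/∂x_i = α_i − 1, so startup i contributes w_i if α_i > 1, else 0.
α_i > 1 for i ∈ {1, 3, 4}; NE contributions (7, 0, 9, 16), X = 32.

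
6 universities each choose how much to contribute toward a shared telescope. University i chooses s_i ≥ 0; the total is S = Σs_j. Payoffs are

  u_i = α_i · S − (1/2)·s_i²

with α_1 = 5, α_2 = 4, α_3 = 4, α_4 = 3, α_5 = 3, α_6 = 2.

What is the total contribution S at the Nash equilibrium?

21

University i's FOC: ∂u_i/∂s_i = α_i − s_i = 0, so s_i* = α_i.
NE contributions = (5, 4, 4, 3, 3, 2); S = 21.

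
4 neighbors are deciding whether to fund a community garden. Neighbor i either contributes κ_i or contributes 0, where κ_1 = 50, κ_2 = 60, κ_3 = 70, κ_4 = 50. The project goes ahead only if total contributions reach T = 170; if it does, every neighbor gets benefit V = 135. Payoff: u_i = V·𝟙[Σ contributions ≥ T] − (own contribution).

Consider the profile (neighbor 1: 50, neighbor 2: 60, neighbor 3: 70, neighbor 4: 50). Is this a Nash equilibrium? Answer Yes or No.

Total = 230 ≥ 170: provided.
Neighbor 1 (pledges 50, payoff 85): dropping to 0 → total 180, payoff 135. Profitable deviation.

No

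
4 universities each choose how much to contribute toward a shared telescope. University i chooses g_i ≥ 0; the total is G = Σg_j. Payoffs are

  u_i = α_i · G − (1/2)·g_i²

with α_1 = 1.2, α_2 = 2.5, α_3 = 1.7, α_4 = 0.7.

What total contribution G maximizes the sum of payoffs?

Planner FOC: ∂(Σu_j)/∂g_i = (Σα_j) − g_i = 0, so g_i^SO = Σα_j = 6.1 for every i; G^SO = 24.4.

24.4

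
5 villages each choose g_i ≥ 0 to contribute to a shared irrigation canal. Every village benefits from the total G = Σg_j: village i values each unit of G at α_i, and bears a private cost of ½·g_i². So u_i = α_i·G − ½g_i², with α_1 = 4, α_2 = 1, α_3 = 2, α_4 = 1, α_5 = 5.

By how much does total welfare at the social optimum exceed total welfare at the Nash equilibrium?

Village i's FOC: ∂u_i/∂g_i = α_i − g_i = 0, so g_i* = α_i.
NE contributions = (4, 1, 2, 1, 5); G = 13.
W^NE = (Σα)·G − ½Σα_i² = 13² − ½·47 = 145.5.
Planner sets g_i = Σα_j = 13 for every i, so G^SO = 5·13 = 65.
W^SO = (Σα)·G^SO − ½·5·(Σα)² = (5/2)·13² = 422.5.
Deadweight loss = W^SO − W^NE = 277.

277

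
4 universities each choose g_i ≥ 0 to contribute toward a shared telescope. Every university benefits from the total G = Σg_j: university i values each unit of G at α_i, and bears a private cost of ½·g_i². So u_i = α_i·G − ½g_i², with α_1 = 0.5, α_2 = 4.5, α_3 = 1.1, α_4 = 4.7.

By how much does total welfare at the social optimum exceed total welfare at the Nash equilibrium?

University i's FOC: ∂u_i/∂g_i = α_i − g_i = 0, so g_i* = α_i.
NE contributions = (0.5, 4.5, 1.1, 4.7); G = 10.8.
W^NE = (Σα)·G − ½Σα_i² = 10.8² − ½·43.8 = 94.74.
Planner sets g_i = Σα_j = 10.8 for every i, so G^SO = 4·10.8 = 43.2.
W^SO = (Σα)·G^SO − ½·4·(Σα)² = (4/2)·10.8² = 233.28.
Deadweight loss = W^SO − W^NE = 138.54.

138.54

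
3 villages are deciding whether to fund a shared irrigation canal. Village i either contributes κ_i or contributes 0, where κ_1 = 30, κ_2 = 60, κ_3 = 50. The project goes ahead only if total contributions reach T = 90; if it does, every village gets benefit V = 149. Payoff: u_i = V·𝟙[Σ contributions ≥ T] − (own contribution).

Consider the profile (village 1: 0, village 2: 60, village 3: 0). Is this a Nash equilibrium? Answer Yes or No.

Total = 60 < 90: not provided.
Village 1 (pledges 0, payoff 0): pledging 30 → total 90, payoff 119. Profitable deviation.

No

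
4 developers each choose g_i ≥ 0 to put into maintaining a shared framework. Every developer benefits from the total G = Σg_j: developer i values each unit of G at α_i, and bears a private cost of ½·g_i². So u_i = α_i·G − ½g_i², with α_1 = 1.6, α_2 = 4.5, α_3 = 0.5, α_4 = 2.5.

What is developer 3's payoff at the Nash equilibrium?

4.425

Developer i's FOC: ∂u_i/∂g_i = α_i − g_i = 0, so g_i* = α_i.
NE contributions = (1.6, 4.5, 0.5, 2.5); G = 9.1.
u_3 = α_3·G − ½·(g_3)² = 0.5·9.1 − ½·0.5² = 4.425.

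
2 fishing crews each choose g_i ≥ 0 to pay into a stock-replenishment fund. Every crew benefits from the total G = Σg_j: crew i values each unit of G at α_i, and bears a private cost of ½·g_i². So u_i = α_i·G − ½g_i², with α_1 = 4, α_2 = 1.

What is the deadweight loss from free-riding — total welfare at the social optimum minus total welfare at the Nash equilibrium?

Crew i's FOC: ∂u_i/∂g_i = α_i − g_i = 0, so g_i* = α_i.
NE contributions = (4, 1); G = 5.
W^NE = (Σα)·G − ½Σα_i² = 5² − ½·17 = 16.5.
Planner sets g_i = Σα_j = 5 for every i, so G^SO = 2·5 = 10.
W^SO = (Σα)·G^SO − ½·2·(Σα)² = (2/2)·5² = 25.
Deadweight loss = W^SO − W^NE = 8.5.

8.5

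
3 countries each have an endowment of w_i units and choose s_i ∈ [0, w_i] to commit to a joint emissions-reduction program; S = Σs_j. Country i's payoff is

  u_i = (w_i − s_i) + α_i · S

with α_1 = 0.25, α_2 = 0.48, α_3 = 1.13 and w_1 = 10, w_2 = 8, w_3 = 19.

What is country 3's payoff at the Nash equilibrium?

∂u_i/∂s_i = α_i − 1, so country i contributes w_i if α_i > 1, else 0.
α_i > 1 for i ∈ {3}; NE contributions (0, 0, 19), S = 19.
u_3 = (19 − 19) + 1.13·19 = 21.47.

21.47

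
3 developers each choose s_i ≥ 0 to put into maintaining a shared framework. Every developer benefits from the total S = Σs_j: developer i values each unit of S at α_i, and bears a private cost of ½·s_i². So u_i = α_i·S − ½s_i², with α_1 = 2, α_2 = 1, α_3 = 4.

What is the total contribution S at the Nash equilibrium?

Developer i's FOC: ∂u_i/∂s_i = α_i − s_i = 0, so s_i* = α_i.
NE contributions = (2, 1, 4); S = 7.

7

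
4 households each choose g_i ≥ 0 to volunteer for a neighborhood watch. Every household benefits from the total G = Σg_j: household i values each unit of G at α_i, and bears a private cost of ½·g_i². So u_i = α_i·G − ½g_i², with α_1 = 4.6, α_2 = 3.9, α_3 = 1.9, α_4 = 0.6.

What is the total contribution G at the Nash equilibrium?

11

Household i's FOC: ∂u_i/∂g_i = α_i − g_i = 0, so g_i* = α_i.
NE contributions = (4.6, 3.9, 1.9, 0.6); G = 11.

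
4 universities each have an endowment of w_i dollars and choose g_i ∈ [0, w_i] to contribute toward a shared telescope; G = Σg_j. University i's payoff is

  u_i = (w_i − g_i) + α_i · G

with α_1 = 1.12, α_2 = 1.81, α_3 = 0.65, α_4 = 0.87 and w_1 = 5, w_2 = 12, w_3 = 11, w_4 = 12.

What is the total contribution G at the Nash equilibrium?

∂u_i/∂g_i = α_i − 1, so university i contributes w_i if α_i > 1, else 0.
α_i > 1 for i ∈ {1, 2}; NE contributions (5, 12, 0, 0), G = 17.

17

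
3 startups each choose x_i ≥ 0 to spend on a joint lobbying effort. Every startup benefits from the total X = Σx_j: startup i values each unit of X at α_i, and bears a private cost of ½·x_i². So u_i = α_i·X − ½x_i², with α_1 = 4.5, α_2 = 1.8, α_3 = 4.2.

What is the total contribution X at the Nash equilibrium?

Startup i's FOC: ∂u_i/∂x_i = α_i − x_i = 0, so x_i* = α_i.
NE contributions = (4.5, 1.8, 4.2); X = 10.5.

10.5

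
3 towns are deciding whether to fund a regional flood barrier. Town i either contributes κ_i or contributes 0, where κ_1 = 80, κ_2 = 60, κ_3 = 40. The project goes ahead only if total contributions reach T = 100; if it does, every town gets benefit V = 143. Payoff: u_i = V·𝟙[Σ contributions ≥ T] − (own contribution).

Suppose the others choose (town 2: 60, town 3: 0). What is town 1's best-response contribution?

80

Others' total = 60. Contributing 80 brings total to 140 ≥ 100: gain V − κ_1 = 63.
Best response: 80.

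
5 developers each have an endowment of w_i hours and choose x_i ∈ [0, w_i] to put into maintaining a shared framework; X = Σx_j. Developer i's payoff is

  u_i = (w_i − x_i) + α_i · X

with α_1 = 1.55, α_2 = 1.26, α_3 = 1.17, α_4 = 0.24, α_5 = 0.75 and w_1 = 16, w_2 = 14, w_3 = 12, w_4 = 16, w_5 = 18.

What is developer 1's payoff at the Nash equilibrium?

65.1

∂u_i/∂x_i = α_i − 1, so developer i contributes w_i if α_i > 1, else 0.
α_i > 1 for i ∈ {1, 2, 3}; NE contributions (16, 14, 12, 0, 0), X = 42.
u_1 = (16 − 16) + 1.55·42 = 65.1.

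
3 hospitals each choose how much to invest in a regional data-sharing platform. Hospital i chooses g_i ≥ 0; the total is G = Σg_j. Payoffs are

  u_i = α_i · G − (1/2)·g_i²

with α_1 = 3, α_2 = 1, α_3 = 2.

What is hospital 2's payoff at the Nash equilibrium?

5.5

Hospital i's FOC: ∂u_i/∂g_i = α_i − g_i = 0, so g_i* = α_i.
NE contributions = (3, 1, 2); G = 6.
u_2 = α_2·G − ½·(g_2)² = 1·6 − ½·1² = 5.5.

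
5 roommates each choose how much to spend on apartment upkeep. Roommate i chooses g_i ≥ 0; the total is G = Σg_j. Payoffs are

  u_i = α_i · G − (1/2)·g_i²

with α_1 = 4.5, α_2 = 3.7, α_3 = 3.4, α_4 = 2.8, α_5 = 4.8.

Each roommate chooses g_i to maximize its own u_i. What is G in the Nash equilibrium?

Roommate i's FOC: ∂u_i/∂g_i = α_i − g_i = 0, so g_i* = α_i.
NE contributions = (4.5, 3.7, 3.4, 2.8, 4.8); G = 19.2.

19.2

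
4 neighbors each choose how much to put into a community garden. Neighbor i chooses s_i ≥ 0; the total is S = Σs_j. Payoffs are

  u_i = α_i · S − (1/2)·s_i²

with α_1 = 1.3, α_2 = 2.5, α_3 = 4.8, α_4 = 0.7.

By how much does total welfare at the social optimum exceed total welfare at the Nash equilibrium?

102.225

Neighbor i's FOC: ∂u_i/∂s_i = α_i − s_i = 0, so s_i* = α_i.
NE contributions = (1.3, 2.5, 4.8, 0.7); S = 9.3.
W^NE = (Σα)·S − ½Σα_i² = 9.3² − ½·31.47 = 70.755.
Planner sets s_i = Σα_j = 9.3 for every i, so S^SO = 4·9.3 = 37.2.
W^SO = (Σα)·S^SO − ½·4·(Σα)² = (4/2)·9.3² = 172.98.
Deadweight loss = W^SO − W^NE = 102.225.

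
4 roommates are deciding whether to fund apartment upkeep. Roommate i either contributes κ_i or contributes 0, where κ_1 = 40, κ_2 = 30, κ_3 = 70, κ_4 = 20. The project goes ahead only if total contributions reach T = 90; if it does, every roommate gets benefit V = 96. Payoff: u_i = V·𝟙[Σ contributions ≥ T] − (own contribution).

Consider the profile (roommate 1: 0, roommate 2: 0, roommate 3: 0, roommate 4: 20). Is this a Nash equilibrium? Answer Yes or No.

Total = 20 < 90: not provided.
Roommate 1 (pledges 0, payoff 0): pledging 40 → total 60, payoff -40. No gain.
Roommate 2 (pledges 0, payoff 0): pledging 30 → total 50, payoff -30. No gain.
Roommate 3 (pledges 0, payoff 0): pledging 70 → total 90, payoff 26. Profitable deviation.

No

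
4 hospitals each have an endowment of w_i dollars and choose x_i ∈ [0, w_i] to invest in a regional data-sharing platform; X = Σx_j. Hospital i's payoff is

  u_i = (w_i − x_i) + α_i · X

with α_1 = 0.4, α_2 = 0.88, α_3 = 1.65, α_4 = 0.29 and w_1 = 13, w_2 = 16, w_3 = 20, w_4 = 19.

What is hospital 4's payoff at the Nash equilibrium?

24.8

∂u_i/∂x_i = α_i − 1, so hospital i contributes w_i if α_i > 1, else 0.
α_i > 1 for i ∈ {3}; NE contributions (0, 0, 20, 0), X = 20.
u_4 = (19 − 0) + 0.29·20 = 24.8.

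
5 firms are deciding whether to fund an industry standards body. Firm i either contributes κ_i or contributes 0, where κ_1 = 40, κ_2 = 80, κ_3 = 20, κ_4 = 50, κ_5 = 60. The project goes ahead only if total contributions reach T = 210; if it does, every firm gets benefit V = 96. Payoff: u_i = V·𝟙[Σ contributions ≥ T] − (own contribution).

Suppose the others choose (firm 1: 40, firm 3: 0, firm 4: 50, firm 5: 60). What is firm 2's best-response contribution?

80

Others' total = 150. Contributing 80 brings total to 230 ≥ 210: gain V − κ_2 = 16.
Best response: 80.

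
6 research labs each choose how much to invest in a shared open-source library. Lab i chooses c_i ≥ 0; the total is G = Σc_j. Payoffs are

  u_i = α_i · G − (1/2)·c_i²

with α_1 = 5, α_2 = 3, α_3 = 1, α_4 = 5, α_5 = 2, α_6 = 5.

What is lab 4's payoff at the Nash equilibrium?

Lab i's FOC: ∂u_i/∂c_i = α_i − c_i = 0, so c_i* = α_i.
NE contributions = (5, 3, 1, 5, 2, 5); G = 21.
u_4 = α_4·G − ½·(c_4)² = 5·21 − ½·5² = 92.5.

92.5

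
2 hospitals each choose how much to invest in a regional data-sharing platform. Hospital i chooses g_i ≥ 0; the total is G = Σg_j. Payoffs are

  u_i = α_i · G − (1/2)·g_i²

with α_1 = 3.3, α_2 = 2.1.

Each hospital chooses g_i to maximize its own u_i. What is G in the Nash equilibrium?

5.4

Hospital i's FOC: ∂u_i/∂g_i = α_i − g_i = 0, so g_i* = α_i.
NE contributions = (3.3, 2.1); G = 5.4.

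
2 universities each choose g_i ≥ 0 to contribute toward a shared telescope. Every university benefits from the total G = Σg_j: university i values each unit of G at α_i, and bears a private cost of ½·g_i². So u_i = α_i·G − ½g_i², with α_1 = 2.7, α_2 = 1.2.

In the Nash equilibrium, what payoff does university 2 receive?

University i's FOC: ∂u_i/∂g_i = α_i − g_i = 0, so g_i* = α_i.
NE contributions = (2.7, 1.2); G = 3.9.
u_2 = α_2·G − ½·(g_2)² = 1.2·3.9 − ½·1.2² = 3.96.

3.96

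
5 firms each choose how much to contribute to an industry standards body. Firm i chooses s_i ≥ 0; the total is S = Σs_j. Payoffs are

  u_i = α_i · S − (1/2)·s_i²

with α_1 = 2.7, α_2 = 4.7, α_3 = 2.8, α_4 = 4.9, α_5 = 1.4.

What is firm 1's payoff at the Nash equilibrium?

40.905

Firm i's FOC: ∂u_i/∂s_i = α_i − s_i = 0, so s_i* = α_i.
NE contributions = (2.7, 4.7, 2.8, 4.9, 1.4); S = 16.5.
u_1 = α_1·S − ½·(s_1)² = 2.7·16.5 − ½·2.7² = 40.905.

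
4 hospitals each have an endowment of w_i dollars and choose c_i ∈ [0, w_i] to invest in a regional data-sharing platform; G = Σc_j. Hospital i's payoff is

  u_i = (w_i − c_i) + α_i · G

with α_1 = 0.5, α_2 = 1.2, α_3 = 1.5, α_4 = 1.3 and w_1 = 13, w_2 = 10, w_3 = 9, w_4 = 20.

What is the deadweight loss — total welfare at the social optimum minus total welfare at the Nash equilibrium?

∂u_i/∂c_i = α_i − 1, so hospital i contributes w_i if α_i > 1, else 0.
α_i > 1 for i ∈ {2, 3, 4}; NE contributions (0, 10, 9, 20), G = 39.
W^NE = Σw_i − G^NE + (Σα_i)·G^NE = 52 + 3.5·39 = 188.5.
Planner: ∂(Σu_j)/∂c_i = Σα_j − 1 = 3.5 > 0, so everyone contributes w_i; G^SO = 52, W^SO = 52 + 3.5·52 = 234.
Deadweight loss = 45.5.

45.5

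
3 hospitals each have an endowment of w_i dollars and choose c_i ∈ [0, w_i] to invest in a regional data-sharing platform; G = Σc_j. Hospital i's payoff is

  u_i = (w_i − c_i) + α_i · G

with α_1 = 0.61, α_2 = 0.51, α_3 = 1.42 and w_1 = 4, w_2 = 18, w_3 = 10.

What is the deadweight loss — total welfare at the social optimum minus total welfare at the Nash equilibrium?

∂u_i/∂c_i = α_i − 1, so hospital i contributes w_i if α_i > 1, else 0.
α_i > 1 for i ∈ {3}; NE contributions (0, 0, 10), G = 10.
W^NE = Σw_i − G^NE + (Σα_i)·G^NE = 32 + 1.54·10 = 47.4.
Planner: ∂(Σu_j)/∂c_i = Σα_j − 1 = 1.54 > 0, so everyone contributes w_i; G^SO = 32, W^SO = 32 + 1.54·32 = 81.28.
Deadweight loss = 33.88.

33.88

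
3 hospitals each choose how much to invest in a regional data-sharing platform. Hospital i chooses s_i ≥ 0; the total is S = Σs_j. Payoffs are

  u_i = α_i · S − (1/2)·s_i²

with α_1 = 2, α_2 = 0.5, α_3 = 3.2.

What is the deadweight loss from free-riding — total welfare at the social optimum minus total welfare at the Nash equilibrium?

23.49

Hospital i's FOC: ∂u_i/∂s_i = α_i − s_i = 0, so s_i* = α_i.
NE contributions = (2, 0.5, 3.2); S = 5.7.
W^NE = (Σα)·S − ½Σα_i² = 5.7² − ½·14.49 = 25.245.
Planner sets s_i = Σα_j = 5.7 for every i, so S^SO = 3·5.7 = 17.1.
W^SO = (Σα)·S^SO − ½·3·(Σα)² = (3/2)·5.7² = 48.735.
Deadweight loss = W^SO − W^NE = 23.49.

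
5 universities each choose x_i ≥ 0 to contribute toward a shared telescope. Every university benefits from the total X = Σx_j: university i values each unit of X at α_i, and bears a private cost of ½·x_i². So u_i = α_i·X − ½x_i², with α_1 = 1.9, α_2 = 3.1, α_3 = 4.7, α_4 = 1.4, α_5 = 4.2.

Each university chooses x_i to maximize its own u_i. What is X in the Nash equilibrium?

15.3

University i's FOC: ∂u_i/∂x_i = α_i − x_i = 0, so x_i* = α_i.
NE contributions = (1.9, 3.1, 4.7, 1.4, 4.2); X = 15.3.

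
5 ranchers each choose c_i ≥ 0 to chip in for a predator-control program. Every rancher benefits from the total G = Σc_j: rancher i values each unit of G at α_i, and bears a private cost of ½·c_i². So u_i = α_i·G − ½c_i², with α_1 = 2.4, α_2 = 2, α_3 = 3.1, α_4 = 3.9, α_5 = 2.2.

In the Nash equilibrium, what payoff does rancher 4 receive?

Rancher i's FOC: ∂u_i/∂c_i = α_i − c_i = 0, so c_i* = α_i.
NE contributions = (2.4, 2, 3.1, 3.9, 2.2); G = 13.6.
u_4 = α_4·G − ½·(c_4)² = 3.9·13.6 − ½·3.9² = 45.435.

45.435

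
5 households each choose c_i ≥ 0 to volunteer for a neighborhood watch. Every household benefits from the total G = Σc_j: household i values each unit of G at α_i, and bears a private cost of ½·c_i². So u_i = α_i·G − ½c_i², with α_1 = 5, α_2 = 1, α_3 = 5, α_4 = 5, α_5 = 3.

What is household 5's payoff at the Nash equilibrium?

52.5

Household i's FOC: ∂u_i/∂c_i = α_i − c_i = 0, so c_i* = α_i.
NE contributions = (5, 1, 5, 5, 3); G = 19.
u_5 = α_5·G − ½·(c_5)² = 3·19 − ½·3² = 52.5.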